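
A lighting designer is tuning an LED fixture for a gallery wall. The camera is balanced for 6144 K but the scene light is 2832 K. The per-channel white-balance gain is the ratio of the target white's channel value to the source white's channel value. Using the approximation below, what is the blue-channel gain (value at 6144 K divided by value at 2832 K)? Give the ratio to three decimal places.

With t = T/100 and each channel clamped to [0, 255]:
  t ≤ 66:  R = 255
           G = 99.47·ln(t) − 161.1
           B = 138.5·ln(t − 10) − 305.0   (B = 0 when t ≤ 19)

2.463

At 2832 K (t = 28.32):
  B = 138.5·ln(28.32 − 10) − 305.0 = 138.5·ln 18.32 − 305.0 = 138.5·2.9080 − 305.0 = 97.757.
At 6144 K (t = 61.44):
  B = 138.5·ln(61.44 − 10) − 305.0 = 138.5·ln 51.44 − 305.0 = 138.5·3.9404 − 305.0 = 240.748.
Gain = 240.748 / 97.757 = 2.4627 → 2.463.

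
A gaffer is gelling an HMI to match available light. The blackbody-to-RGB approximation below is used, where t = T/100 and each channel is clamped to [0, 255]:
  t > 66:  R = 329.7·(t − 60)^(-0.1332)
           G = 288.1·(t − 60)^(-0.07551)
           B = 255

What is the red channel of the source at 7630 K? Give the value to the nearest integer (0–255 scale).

t = 7630/100 = 76.3; the t > 66 branch applies.
R = 329.7·(76.3 − 60)^(-0.1332) = 329.7·16.3^(-0.1332) = 329.7·0.68950 = 227.329.
Rounded: 227.

227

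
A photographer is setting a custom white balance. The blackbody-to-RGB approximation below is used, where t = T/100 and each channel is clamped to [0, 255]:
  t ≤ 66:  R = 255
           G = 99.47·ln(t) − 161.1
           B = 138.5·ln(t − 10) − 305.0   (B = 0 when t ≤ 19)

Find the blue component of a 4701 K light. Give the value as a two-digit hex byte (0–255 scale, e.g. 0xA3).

0xC3

t = 4701/100 = 47.01; the t ≤ 66 branch applies.
B = 138.5·ln(47.01 − 10) − 305.0 = 138.5·ln 37.01 − 305.0 = 138.5·3.6112 − 305.0 = 195.150.
Rounded: 195; in hex, 0xC3.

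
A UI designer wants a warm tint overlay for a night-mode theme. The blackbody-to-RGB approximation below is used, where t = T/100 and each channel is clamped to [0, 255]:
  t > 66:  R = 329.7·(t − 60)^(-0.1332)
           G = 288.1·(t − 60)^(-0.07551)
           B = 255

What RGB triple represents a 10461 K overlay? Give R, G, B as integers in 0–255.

t = 10461/100 = 104.61; the t > 66 branch applies.
R = 329.7·(104.61 − 60)^(-0.1332) = 329.7·44.61^(-0.1332) = 329.7·0.60297 = 198.799.
G = 288.1·(104.61 − 60)^(-0.07551) = 288.1·44.61^(-0.07551) = 288.1·0.75067 = 216.269.
B = 255 by definition for t > 66.
Rounded: (199, 216, 255).

R=199, G=216, B=255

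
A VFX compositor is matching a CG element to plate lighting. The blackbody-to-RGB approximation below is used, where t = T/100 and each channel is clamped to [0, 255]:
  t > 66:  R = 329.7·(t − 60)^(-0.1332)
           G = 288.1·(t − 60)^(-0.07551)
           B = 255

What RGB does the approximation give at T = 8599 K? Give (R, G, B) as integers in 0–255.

t = 8599/100 = 85.99; the t > 66 branch applies.
R = 329.7·(85.99 − 60)^(-0.1332) = 329.7·25.99^(-0.1332) = 329.7·0.64796 = 213.632.
G = 288.1·(85.99 − 60)^(-0.07551) = 288.1·25.99^(-0.07551) = 288.1·0.78193 = 225.274.
B = 255 by definition for t > 66.
Rounded: (214, 225, 255).

(214, 225, 255)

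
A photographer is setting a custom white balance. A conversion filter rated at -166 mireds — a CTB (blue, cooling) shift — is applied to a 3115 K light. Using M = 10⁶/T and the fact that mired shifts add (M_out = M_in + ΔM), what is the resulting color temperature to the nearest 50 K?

6450 K

M_in = 10⁶/3115 = 321.03 mireds.
M_out = 321.03 + (-166) = 155.03 mireds.
T_out = 10⁶/155.03 = 6450.5 K → 6450 K.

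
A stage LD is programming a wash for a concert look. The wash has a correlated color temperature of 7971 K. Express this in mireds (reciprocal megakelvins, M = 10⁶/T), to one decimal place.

M = 10⁶ / 7971 = 125.455 → 125.5 mireds.

125.5 mireds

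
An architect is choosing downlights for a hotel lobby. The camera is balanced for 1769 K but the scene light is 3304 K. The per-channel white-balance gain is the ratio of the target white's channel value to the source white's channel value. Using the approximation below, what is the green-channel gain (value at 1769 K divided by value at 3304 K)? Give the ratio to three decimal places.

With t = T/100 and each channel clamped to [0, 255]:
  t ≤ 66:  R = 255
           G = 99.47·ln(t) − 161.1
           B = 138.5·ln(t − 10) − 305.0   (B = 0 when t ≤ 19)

0.667

At 3304 K (t = 33.04):
  G = 99.47·ln 33.04 − 161.1 = 99.47·3.4977 − 161.1 = 186.818.
At 1769 K (t = 17.69):
  G = 99.47·ln 17.69 − 161.1 = 99.47·2.8730 − 161.1 = 124.677.
Gain = 124.677 / 186.818 = 0.6674 → 0.667.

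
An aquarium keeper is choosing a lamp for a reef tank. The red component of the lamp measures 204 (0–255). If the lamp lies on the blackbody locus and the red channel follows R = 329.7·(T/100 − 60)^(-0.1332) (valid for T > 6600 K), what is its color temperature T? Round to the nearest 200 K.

(t − 60)^(-0.1332) = 204/329.7 = 0.61874.
t − 60 = 0.61874^(1/-0.1332) = 0.61874^(-7.508) = 36.748, so t = 96.748.
T = 100·t = 9675 K → 9600 K to the nearest 200 K.

9600 K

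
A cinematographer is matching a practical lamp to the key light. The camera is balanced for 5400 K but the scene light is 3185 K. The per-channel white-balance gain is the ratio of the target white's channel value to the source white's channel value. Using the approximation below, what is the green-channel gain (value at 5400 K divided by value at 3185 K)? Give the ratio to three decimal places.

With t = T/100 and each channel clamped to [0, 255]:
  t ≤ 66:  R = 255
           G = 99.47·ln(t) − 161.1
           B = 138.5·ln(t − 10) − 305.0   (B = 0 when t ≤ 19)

At 3185 K (t = 31.85):
  G = 99.47·ln 31.85 − 161.1 = 99.47·3.4610 − 161.1 = 183.169.
At 5400 K (t = 54):
  G = 99.47·ln 54 − 161.1 = 99.47·3.9890 − 161.1 = 235.684.
Gain = 235.684 / 183.169 = 1.2867 → 1.287.

1.287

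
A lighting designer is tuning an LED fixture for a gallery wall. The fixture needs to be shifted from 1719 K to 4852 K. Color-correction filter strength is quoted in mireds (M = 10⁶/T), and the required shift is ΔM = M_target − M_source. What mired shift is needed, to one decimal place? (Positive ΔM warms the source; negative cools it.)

-375.6 mireds

M_source = 10⁶/1719 = 581.734; M_target = 10⁶/4852 = 206.101.
ΔM = 206.101 − 581.734 = -375.633 → -375.6 mireds, a cooling shift.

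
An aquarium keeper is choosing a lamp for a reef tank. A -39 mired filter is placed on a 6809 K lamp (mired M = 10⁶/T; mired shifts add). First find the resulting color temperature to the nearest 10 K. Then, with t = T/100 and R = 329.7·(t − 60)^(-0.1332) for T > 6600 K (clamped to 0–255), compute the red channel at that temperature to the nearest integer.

M_in = 10⁶/6809 = 146.86; M_out = 146.86 + (-39) = 107.86.
T_out = 10⁶/107.86 = 9270.9 K → 9270 K; t = 92.7.
R = 329.7·(92.7 − 60)^(-0.1332) = 329.7·32.7^(-0.1332) = 329.7·0.62844 = 207.196.
Rounded: 207.

207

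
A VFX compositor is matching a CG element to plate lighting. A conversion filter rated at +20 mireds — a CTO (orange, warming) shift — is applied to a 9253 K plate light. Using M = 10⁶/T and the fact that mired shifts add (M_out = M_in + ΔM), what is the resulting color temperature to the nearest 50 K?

7800 K

M_in = 10⁶/9253 = 108.07 mireds.
M_out = 108.07 + (+20) = 128.07 mireds.
T_out = 10⁶/128.07 = 7808.0 K → 7800 K.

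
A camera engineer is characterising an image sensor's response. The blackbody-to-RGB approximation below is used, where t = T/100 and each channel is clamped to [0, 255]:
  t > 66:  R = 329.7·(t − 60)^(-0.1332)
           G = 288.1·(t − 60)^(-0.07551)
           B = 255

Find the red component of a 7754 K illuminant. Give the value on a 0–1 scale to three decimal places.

0.883

t = 7754/100 = 77.54; the t > 66 branch applies.
R = 329.7·(77.54 − 60)^(-0.1332) = 329.7·17.54^(-0.1332) = 329.7·0.68280 = 225.120.
On a 0–1 scale: 225.120/255 = 0.8828 → 0.883.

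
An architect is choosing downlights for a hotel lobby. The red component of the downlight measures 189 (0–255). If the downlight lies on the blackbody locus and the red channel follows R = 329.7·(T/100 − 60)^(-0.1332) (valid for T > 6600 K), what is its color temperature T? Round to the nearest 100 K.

12500 K

(t − 60)^(-0.1332) = 189/329.7 = 0.57325.
t − 60 = 0.57325^(1/-0.1332) = 0.57325^(-7.508) = 65.199, so t = 125.199.
T = 100·t = 12520 K → 12500 K to the nearest 100 K.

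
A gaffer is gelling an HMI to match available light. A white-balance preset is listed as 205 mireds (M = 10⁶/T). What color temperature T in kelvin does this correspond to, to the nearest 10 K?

4880 K

T = 10⁶ / 205 = 4878.05 K → 4880 K.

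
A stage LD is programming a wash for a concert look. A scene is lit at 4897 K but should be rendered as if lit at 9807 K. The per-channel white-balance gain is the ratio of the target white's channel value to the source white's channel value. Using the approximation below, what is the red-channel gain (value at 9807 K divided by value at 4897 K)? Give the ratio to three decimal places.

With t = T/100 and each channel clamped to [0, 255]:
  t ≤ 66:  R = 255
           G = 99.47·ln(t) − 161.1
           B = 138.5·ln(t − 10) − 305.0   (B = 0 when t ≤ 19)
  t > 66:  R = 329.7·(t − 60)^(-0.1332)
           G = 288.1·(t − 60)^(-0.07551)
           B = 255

At 4897 K (t = 48.97):
  R = 255 by definition for t ≤ 66.
At 9807 K (t = 98.07):
  R = 329.7·(98.07 − 60)^(-0.1332) = 329.7·38.07^(-0.1332) = 329.7·0.61584 = 203.042.
Gain = 203.042 / 255.000 = 0.7962 → 0.796.

0.796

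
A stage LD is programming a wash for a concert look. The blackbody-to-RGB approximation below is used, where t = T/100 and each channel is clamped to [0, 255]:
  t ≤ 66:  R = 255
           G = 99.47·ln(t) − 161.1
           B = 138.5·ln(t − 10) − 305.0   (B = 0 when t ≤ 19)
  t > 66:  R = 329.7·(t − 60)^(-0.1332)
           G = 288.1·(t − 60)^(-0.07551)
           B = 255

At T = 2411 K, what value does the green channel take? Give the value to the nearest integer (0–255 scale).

t = 2411/100 = 24.11; the t ≤ 66 branch applies.
G = 99.47·ln 24.11 − 161.1 = 99.47·3.1826 − 161.1 = 155.476.
Rounded: 155.

155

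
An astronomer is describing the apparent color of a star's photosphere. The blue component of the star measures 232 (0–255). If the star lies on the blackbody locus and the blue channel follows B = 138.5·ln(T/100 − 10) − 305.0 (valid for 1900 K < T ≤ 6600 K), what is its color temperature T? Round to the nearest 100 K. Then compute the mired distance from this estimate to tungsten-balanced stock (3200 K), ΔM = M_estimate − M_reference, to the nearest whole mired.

ln(t − 10) = (232 + 305.0) / 138.5 = 3.8773.
t − 10 = e^3.8773 = 48.292, so t = 58.292.
T = 100·t = 5829 K → 5800 K to the nearest 100 K.
M_estimate = 10⁶/5800 = 172.41; M_reference = 10⁶/3200 = 312.50.
ΔM = 172.41 − 312.50 = -140.09 → -140 mireds.

-140 mireds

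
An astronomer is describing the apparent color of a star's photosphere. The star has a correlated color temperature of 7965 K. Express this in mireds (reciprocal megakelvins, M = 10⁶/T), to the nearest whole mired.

M = 10⁶ / 7965 = 125.549 → 126 mireds.

126 mireds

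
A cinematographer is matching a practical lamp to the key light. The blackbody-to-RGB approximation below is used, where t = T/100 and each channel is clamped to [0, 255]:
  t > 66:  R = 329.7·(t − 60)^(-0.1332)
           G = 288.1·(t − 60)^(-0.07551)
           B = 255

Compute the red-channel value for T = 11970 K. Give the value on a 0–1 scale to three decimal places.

t = 11970/100 = 119.7; the t > 66 branch applies.
R = 329.7·(119.7 − 60)^(-0.1332) = 329.7·59.7^(-0.1332) = 329.7·0.58002 = 191.231.
On a 0–1 scale: 191.231/255 = 0.7499 → 0.750.

0.750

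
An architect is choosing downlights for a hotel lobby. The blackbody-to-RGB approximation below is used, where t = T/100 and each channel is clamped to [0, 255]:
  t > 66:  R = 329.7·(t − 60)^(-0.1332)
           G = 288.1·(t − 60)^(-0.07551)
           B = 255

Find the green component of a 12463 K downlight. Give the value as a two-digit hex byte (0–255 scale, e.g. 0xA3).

0xD2

t = 12463/100 = 124.63; the t > 66 branch applies.
G = 288.1·(124.63 − 60)^(-0.07551) = 288.1·64.63^(-0.07551) = 288.1·0.72995 = 210.299.
Rounded: 210; in hex, 0xD2.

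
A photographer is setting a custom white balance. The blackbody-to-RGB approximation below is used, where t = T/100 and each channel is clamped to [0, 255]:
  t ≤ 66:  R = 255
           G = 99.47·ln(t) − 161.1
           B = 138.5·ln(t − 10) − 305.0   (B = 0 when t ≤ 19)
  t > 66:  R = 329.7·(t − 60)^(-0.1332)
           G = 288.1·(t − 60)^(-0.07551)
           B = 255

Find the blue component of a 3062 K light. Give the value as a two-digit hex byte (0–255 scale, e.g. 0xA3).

0x72

t = 3062/100 = 30.62; the t ≤ 66 branch applies.
B = 138.5·ln(30.62 − 10) − 305.0 = 138.5·ln 20.62 − 305.0 = 138.5·3.0263 − 305.0 = 114.137.
Rounded: 114; in hex, 0x72.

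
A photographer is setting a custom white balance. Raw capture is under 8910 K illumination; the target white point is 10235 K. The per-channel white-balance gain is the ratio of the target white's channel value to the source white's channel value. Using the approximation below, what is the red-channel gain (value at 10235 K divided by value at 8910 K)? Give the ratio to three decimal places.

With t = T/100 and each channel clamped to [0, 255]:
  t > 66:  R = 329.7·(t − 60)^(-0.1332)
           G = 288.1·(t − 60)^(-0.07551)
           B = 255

At 8910 K (t = 89.1):
  R = 329.7·(89.1 − 60)^(-0.1332) = 329.7·29.1^(-0.1332) = 329.7·0.63828 = 210.440.
At 10235 K (t = 102.35):
  R = 329.7·(102.35 − 60)^(-0.1332) = 329.7·42.35^(-0.1332) = 329.7·0.60716 = 200.181.
Gain = 200.181 / 210.440 = 0.9512 → 0.951.

0.951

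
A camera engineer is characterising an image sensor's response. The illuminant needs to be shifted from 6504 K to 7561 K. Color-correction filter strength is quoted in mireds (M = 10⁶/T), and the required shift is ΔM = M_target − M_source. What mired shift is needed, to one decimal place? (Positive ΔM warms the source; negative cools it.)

M_source = 10⁶/6504 = 153.752; M_target = 10⁶/7561 = 132.258.
ΔM = 132.258 − 153.752 = -21.494 → -21.5 mireds, a cooling shift.

-21.5 mireds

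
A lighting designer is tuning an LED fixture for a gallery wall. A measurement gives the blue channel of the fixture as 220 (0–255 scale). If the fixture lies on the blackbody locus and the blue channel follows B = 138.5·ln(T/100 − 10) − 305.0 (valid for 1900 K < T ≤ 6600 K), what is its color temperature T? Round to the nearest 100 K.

5400 K

ln(t − 10) = (220 + 305.0) / 138.5 = 3.7906.
t − 10 = e^3.7906 = 44.284, so t = 54.284.
T = 100·t = 5428 K → 5400 K to the nearest 100 K.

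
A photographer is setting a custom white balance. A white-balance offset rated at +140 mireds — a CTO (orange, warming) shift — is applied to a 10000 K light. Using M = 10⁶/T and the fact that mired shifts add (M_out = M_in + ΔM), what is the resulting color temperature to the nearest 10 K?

M_in = 10⁶/10000 = 100.00 mireds.
M_out = 100.00 + (+140) = 240.00 mireds.
T_out = 10⁶/240.00 = 4166.7 K → 4170 K.

4170 K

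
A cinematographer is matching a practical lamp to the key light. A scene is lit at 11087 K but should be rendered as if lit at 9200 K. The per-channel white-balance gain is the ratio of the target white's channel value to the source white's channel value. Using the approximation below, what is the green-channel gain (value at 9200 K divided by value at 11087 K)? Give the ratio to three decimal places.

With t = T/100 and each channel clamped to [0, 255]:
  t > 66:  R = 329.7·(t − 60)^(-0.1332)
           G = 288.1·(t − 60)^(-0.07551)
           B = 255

1.036

At 11087 K (t = 110.87):
  G = 288.1·(110.87 − 60)^(-0.07551) = 288.1·50.87^(-0.07551) = 288.1·0.74327 = 214.135.
At 9200 K (t = 92):
  G = 288.1·(92 − 60)^(-0.07551) = 288.1·32^(-0.07551) = 288.1·0.76974 = 221.763.
Gain = 221.763 / 214.135 = 1.0356 → 1.036.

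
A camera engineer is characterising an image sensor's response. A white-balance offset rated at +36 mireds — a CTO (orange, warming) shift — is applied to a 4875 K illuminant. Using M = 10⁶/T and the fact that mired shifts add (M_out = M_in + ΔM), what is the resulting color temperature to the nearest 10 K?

4150 K

M_in = 10⁶/4875 = 205.13 mireds.
M_out = 205.13 + (+36) = 241.13 mireds.
T_out = 10⁶/241.13 = 4147.2 K → 4150 K.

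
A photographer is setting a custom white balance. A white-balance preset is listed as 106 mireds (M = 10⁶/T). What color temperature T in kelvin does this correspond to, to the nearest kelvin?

9434 K

T = 10⁶ / 106 = 9433.96 K → 9434 K.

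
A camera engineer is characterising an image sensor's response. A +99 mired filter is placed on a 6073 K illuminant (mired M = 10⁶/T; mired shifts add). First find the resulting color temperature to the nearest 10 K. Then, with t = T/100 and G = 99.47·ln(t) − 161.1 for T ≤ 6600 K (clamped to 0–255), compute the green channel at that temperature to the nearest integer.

M_in = 10⁶/6073 = 164.66; M_out = 164.66 + (+99) = 263.66.
T_out = 10⁶/263.66 = 3792.7 K → 3790 K; t = 37.9.
G = 99.47·ln 37.9 − 161.1 = 99.47·3.6350 − 161.1 = 200.469.
Rounded: 200.

200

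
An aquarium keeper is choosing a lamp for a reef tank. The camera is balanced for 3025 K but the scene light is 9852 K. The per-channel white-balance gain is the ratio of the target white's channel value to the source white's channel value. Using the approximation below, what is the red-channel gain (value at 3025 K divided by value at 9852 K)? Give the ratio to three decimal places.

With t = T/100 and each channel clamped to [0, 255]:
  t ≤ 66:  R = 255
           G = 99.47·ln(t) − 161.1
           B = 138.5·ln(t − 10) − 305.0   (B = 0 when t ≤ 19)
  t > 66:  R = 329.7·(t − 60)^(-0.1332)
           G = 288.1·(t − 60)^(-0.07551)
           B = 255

At 9852 K (t = 98.52):
  R = 329.7·(98.52 − 60)^(-0.1332) = 329.7·38.52^(-0.1332) = 329.7·0.61487 = 202.724.
At 3025 K (t = 30.25):
  R = 255 by definition for t ≤ 66.
Gain = 255.000 / 202.724 = 1.2579 → 1.258.

1.258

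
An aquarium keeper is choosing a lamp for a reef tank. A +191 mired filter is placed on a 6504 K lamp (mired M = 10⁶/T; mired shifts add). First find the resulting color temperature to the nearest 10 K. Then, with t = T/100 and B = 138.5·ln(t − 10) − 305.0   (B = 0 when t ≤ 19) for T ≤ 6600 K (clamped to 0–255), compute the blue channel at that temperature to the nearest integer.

M_in = 10⁶/6504 = 153.75; M_out = 153.75 + (+191) = 344.75.
T_out = 10⁶/344.75 = 2900.6 K → 2900 K; t = 29.
B = 138.5·ln(29 − 10) − 305.0 = 138.5·ln 19 − 305.0 = 138.5·2.9444 − 305.0 = 102.805.
Rounded: 103.

103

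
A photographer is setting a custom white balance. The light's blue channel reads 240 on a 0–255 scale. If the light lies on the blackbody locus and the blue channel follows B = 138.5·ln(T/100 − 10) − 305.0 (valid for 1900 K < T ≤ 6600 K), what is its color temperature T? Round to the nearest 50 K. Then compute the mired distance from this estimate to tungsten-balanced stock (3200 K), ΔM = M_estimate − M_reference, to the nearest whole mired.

-149 mireds

ln(t − 10) = (240 + 305.0) / 138.5 = 3.9350.
t − 10 = e^3.9350 = 51.163, so t = 61.163.
T = 100·t = 6116 K → 6100 K to the nearest 50 K.
M_estimate = 10⁶/6100 = 163.93; M_reference = 10⁶/3200 = 312.50.
ΔM = 163.93 − 312.50 = -148.57 → -149 mireds.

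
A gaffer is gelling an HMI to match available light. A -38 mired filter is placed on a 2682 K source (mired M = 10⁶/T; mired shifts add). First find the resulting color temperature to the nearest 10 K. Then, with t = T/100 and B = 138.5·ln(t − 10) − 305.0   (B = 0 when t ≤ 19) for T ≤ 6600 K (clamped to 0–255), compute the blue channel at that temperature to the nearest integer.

M_in = 10⁶/2682 = 372.86; M_out = 372.86 + (-38) = 334.86.
T_out = 10⁶/334.86 = 2986.4 K → 2990 K; t = 29.9.
B = 138.5·ln(29.9 − 10) − 305.0 = 138.5·ln 19.9 − 305.0 = 138.5·2.9907 − 305.0 = 109.215.
Rounded: 109.

109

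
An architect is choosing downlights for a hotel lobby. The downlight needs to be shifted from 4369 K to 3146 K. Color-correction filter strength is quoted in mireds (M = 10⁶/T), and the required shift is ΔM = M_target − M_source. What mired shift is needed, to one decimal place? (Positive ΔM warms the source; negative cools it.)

M_source = 10⁶/4369 = 228.885; M_target = 10⁶/3146 = 317.864.
ΔM = 317.864 − 228.885 = 88.979 → +89.0 mireds, a warming shift.

+89.0 mireds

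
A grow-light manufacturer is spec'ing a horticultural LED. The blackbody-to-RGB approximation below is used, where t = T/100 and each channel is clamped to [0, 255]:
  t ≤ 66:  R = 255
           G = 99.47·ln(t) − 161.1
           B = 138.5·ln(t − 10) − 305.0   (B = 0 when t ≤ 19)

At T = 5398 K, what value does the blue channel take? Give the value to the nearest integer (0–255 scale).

t = 5398/100 = 53.98; the t ≤ 66 branch applies.
B = 138.5·ln(53.98 − 10) − 305.0 = 138.5·ln 43.98 − 305.0 = 138.5·3.7837 − 305.0 = 219.047.
Rounded: 219.

219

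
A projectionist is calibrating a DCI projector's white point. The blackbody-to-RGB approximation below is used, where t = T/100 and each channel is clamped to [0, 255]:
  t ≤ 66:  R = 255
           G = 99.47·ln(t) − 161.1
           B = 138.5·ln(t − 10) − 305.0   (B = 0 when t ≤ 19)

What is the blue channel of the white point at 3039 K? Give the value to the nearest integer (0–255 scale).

t = 3039/100 = 30.39; the t ≤ 66 branch applies.
B = 138.5·ln(30.39 − 10) − 305.0 = 138.5·ln 20.39 − 305.0 = 138.5·3.0150 − 305.0 = 112.584.
Rounded: 113.

113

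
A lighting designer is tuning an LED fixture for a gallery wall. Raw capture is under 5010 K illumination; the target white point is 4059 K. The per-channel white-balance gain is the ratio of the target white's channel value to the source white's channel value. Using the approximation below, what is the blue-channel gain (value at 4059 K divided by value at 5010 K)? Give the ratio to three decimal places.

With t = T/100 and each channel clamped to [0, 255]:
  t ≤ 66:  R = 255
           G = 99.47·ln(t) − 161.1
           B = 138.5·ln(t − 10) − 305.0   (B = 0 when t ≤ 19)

At 5010 K (t = 50.1):
  B = 138.5·ln(50.1 − 10) − 305.0 = 138.5·ln 40.1 − 305.0 = 138.5·3.6914 − 305.0 = 206.256.
At 4059 K (t = 40.59):
  B = 138.5·ln(40.59 − 10) − 305.0 = 138.5·ln 30.59 − 305.0 = 138.5·3.4207 − 305.0 = 168.763.
Gain = 168.763 / 206.256 = 0.8182 → 0.818.

0.818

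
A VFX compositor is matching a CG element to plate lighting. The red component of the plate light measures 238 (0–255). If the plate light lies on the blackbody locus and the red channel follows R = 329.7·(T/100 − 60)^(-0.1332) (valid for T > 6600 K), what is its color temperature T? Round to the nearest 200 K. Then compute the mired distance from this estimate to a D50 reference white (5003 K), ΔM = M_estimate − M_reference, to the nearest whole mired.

(t − 60)^(-0.1332) = 238/329.7 = 0.72187.
t − 60 = 0.72187^(1/-0.1332) = 0.72187^(-7.508) = 11.551, so t = 71.551.
T = 100·t = 7155 K → 7200 K to the nearest 200 K.
M_estimate = 10⁶/7200 = 138.89; M_reference = 10⁶/5003 = 199.88.
ΔM = 138.89 − 199.88 = -60.99 → -61 mireds.

-61 mireds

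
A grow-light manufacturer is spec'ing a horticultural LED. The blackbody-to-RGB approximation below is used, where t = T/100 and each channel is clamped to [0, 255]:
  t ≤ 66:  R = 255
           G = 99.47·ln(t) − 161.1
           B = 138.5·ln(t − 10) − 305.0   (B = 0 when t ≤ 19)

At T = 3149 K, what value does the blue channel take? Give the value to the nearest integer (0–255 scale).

120

t = 3149/100 = 31.49; the t ≤ 66 branch applies.
B = 138.5·ln(31.49 − 10) − 305.0 = 138.5·ln 21.49 − 305.0 = 138.5·3.0676 − 305.0 = 119.861.
Rounded: 120.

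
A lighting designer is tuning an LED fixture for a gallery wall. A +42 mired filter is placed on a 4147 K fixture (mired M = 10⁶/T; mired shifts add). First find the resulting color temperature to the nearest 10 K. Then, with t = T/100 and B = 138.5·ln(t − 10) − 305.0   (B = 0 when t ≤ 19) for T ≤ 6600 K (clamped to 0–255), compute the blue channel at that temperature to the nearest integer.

M_in = 10⁶/4147 = 241.14; M_out = 241.14 + (+42) = 283.14.
T_out = 10⁶/283.14 = 3531.8 K → 3530 K; t = 35.3.
B = 138.5·ln(35.3 − 10) − 305.0 = 138.5·ln 25.3 − 305.0 = 138.5·3.2308 − 305.0 = 142.466.
Rounded: 142.

142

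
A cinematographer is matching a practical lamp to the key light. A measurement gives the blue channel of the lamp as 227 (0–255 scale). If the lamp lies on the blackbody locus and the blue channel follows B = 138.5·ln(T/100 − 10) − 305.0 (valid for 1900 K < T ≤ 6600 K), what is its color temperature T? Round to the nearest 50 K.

ln(t − 10) = (227 + 305.0) / 138.5 = 3.8412.
t − 10 = e^3.8412 = 46.579, so t = 56.579.
T = 100·t = 5658 K → 5650 K to the nearest 50 K.

5650 K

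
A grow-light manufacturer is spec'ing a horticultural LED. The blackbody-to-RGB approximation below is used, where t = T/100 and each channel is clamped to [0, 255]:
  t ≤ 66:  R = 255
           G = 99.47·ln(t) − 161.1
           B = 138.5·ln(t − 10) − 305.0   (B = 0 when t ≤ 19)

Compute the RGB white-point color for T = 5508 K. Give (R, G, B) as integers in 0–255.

t = 5508/100 = 55.08; the t ≤ 66 branch applies.
R = 255 by definition for t ≤ 66.
G = 99.47·ln 55.08 − 161.1 = 99.47·4.0088 − 161.1 = 237.654.
B = 138.5·ln(55.08 − 10) − 305.0 = 138.5·ln 45.08 − 305.0 = 138.5·3.8084 − 305.0 = 222.469.
Rounded: (255, 238, 222).

(255, 238, 222)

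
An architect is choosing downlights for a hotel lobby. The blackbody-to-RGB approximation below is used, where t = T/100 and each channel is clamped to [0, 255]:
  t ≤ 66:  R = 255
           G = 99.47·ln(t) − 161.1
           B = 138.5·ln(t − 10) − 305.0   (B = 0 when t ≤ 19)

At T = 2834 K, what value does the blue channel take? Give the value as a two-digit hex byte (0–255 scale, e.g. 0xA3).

t = 2834/100 = 28.34; the t ≤ 66 branch applies.
B = 138.5·ln(28.34 − 10) − 305.0 = 138.5·ln 18.34 − 305.0 = 138.5·2.9091 − 305.0 = 97.908.
Rounded: 98; in hex, 0x62.

0x62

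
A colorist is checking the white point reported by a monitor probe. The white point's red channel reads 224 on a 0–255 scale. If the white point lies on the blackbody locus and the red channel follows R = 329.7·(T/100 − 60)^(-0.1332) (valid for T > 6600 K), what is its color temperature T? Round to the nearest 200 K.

(t − 60)^(-0.1332) = 224/329.7 = 0.67941.
t − 60 = 0.67941^(1/-0.1332) = 0.67941^(-7.508) = 18.209, so t = 78.209.
T = 100·t = 7821 K → 7800 K to the nearest 200 K.

7800 K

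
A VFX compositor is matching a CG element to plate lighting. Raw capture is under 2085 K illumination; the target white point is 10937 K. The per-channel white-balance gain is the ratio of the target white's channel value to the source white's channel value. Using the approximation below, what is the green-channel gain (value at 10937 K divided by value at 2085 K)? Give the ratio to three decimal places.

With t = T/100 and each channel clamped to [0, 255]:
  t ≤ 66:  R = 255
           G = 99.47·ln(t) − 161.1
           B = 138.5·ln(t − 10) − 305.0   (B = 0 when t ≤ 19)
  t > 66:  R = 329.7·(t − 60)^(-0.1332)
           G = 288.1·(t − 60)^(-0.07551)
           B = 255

1.522

At 2085 K (t = 20.85):
  G = 99.47·ln 20.85 − 161.1 = 99.47·3.0374 − 161.1 = 141.026.
At 10937 K (t = 109.37):
  G = 288.1·(109.37 − 60)^(-0.07551) = 288.1·49.37^(-0.07551) = 288.1·0.74495 = 214.620.
Gain = 214.620 / 141.026 = 1.5219 → 1.522.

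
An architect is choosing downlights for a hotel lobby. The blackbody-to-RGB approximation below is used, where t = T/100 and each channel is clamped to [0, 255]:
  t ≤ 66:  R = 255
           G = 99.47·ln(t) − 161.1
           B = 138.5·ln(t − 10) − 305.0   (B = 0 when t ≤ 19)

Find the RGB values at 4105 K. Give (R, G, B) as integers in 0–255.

(255, 208, 171)

t = 4105/100 = 41.05; the t ≤ 66 branch applies.
R = 255 by definition for t ≤ 66.
G = 99.47·ln 41.05 − 161.1 = 99.47·3.7148 − 161.1 = 208.410.
B = 138.5·ln(41.05 − 10) − 305.0 = 138.5·ln 31.05 − 305.0 = 138.5·3.4356 − 305.0 = 170.830.
Rounded: (255, 208, 171).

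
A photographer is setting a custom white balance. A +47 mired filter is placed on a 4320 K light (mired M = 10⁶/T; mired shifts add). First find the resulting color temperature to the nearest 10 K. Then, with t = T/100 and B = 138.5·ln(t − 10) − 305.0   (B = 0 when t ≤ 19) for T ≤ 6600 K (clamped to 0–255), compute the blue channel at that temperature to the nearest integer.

146

M_in = 10⁶/4320 = 231.48; M_out = 231.48 + (+47) = 278.48.
T_out = 10⁶/278.48 = 3590.9 K → 3590 K; t = 35.9.
B = 138.5·ln(35.9 − 10) − 305.0 = 138.5·ln 25.9 − 305.0 = 138.5·3.2542 − 305.0 = 145.713.
Rounded: 146.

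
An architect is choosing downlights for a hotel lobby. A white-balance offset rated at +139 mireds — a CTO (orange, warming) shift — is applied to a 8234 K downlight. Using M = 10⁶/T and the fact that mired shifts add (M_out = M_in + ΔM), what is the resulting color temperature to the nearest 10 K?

3840 K

M_in = 10⁶/8234 = 121.45 mireds.
M_out = 121.45 + (+139) = 260.45 mireds.
T_out = 10⁶/260.45 = 3839.5 K → 3840 K.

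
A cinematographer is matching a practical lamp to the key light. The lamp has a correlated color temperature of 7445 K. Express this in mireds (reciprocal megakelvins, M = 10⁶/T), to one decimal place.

134.3 mireds

M = 10⁶ / 7445 = 134.318 → 134.3 mireds.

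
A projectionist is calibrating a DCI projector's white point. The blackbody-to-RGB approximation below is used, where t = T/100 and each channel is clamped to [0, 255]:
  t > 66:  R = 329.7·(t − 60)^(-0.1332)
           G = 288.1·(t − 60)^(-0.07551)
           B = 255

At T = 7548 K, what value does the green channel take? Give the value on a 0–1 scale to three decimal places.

0.919

t = 7548/100 = 75.48; the t > 66 branch applies.
G = 288.1·(75.48 − 60)^(-0.07551) = 288.1·15.48^(-0.07551) = 288.1·0.81313 = 234.263.
On a 0–1 scale: 234.263/255 = 0.9187 → 0.919.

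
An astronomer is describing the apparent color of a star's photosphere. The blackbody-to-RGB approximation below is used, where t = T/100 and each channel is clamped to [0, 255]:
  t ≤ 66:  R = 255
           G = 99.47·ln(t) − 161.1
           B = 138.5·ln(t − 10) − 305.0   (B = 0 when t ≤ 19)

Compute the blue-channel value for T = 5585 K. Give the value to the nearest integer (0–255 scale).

225

t = 5585/100 = 55.85; the t ≤ 66 branch applies.
B = 138.5·ln(55.85 − 10) − 305.0 = 138.5·ln 45.85 − 305.0 = 138.5·3.8254 − 305.0 = 224.814.
Rounded: 225.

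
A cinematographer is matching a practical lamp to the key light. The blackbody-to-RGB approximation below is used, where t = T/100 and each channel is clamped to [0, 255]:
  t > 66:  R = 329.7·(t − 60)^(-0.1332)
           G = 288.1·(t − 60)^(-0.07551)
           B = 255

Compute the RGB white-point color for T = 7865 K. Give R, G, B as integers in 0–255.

R=223, G=231, B=255

t = 7865/100 = 78.65; the t > 66 branch applies.
R = 329.7·(78.65 − 60)^(-0.1332) = 329.7·18.65^(-0.1332) = 329.7·0.67724 = 223.288.
G = 288.1·(78.65 − 60)^(-0.07551) = 288.1·18.65^(-0.07551) = 288.1·0.80177 = 230.991.
B = 255 by definition for t > 66.
Rounded: (223, 231, 255).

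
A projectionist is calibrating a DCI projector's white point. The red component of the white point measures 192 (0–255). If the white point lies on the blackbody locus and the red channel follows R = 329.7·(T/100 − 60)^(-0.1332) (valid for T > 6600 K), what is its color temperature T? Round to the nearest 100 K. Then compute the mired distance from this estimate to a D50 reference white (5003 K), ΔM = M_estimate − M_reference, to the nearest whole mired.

-115 mireds

(t − 60)^(-0.1332) = 192/329.7 = 0.58235.
t − 60 = 0.58235^(1/-0.1332) = 0.58235^(-7.508) = 57.929, so t = 117.929.
T = 100·t = 11793 K → 11800 K to the nearest 100 K.
M_estimate = 10⁶/11800 = 84.75; M_reference = 10⁶/5003 = 199.88.
ΔM = 84.75 − 199.88 = -115.13 → -115 mireds.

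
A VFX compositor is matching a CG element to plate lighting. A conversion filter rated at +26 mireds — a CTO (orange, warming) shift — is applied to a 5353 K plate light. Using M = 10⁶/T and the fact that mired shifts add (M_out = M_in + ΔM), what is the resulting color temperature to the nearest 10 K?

4700 K

M_in = 10⁶/5353 = 186.81 mireds.
M_out = 186.81 + (+26) = 212.81 mireds.
T_out = 10⁶/212.81 = 4699.0 K → 4700 K.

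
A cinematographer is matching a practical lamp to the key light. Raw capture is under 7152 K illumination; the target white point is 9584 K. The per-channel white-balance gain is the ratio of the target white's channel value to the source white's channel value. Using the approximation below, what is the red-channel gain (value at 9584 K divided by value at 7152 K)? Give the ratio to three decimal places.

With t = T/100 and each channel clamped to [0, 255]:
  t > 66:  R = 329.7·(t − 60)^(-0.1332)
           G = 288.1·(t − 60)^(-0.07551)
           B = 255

At 7152 K (t = 71.52):
  R = 329.7·(71.52 − 60)^(-0.1332) = 329.7·11.52^(-0.1332) = 329.7·0.72213 = 238.086.
At 9584 K (t = 95.84):
  R = 329.7·(95.84 − 60)^(-0.1332) = 329.7·35.84^(-0.1332) = 329.7·0.62081 = 204.681.
Gain = 204.681 / 238.086 = 0.8597 → 0.860.

0.860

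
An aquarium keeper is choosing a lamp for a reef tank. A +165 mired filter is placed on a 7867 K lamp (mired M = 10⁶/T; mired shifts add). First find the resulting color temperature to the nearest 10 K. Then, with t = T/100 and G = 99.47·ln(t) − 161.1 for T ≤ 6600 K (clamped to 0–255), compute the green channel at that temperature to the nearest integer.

190

M_in = 10⁶/7867 = 127.11; M_out = 127.11 + (+165) = 292.11.
T_out = 10⁶/292.11 = 3423.3 K → 3420 K; t = 34.2.
G = 99.47·ln 34.2 − 161.1 = 99.47·3.5322 − 161.1 = 190.250.
Rounded: 190.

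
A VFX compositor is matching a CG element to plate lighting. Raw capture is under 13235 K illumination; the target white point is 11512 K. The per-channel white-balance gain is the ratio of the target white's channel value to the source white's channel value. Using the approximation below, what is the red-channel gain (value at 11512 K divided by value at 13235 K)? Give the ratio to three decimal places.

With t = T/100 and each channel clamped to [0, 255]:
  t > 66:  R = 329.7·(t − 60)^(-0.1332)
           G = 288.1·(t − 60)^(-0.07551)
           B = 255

1.037

At 13235 K (t = 132.35):
  R = 329.7·(132.35 − 60)^(-0.1332) = 329.7·72.35^(-0.1332) = 329.7·0.56536 = 186.398.
At 11512 K (t = 115.12):
  R = 329.7·(115.12 − 60)^(-0.1332) = 329.7·55.12^(-0.1332) = 329.7·0.58622 = 193.275.
Gain = 193.275 / 186.398 = 1.0369 → 1.037.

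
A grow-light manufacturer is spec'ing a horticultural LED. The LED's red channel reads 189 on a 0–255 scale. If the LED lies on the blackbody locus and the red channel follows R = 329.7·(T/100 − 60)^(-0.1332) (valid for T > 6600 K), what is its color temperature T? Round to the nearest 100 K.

12500 K

(t − 60)^(-0.1332) = 189/329.7 = 0.57325.
t − 60 = 0.57325^(1/-0.1332) = 0.57325^(-7.508) = 65.199, so t = 125.199.
T = 100·t = 12520 K → 12500 K to the nearest 100 K.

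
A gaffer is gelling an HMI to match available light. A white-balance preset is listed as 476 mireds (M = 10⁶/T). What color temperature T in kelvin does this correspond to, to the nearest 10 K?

T = 10⁶ / 476 = 2100.84 K → 2100 K.

2100 K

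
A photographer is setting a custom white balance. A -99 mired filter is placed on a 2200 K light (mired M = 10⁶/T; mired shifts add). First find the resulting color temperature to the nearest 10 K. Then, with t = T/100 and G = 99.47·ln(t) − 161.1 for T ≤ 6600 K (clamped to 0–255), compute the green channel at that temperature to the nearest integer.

171

M_in = 10⁶/2200 = 454.55; M_out = 454.55 + (-99) = 355.55.
T_out = 10⁶/355.55 = 2812.6 K → 2810 K; t = 28.1.
G = 99.47·ln 28.1 − 161.1 = 99.47·3.3358 − 161.1 = 170.709.
Rounded: 171.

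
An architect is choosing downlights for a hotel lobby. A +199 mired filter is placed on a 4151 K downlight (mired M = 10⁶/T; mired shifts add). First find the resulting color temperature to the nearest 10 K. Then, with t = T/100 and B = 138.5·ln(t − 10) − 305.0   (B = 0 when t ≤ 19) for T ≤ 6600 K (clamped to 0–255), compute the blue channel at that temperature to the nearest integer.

M_in = 10⁶/4151 = 240.91; M_out = 240.91 + (+199) = 439.91.
T_out = 10⁶/439.91 = 2273.2 K → 2270 K; t = 22.7.
B = 138.5·ln(22.7 − 10) − 305.0 = 138.5·ln 12.7 − 305.0 = 138.5·2.5416 − 305.0 = 47.012.
Rounded: 47.

47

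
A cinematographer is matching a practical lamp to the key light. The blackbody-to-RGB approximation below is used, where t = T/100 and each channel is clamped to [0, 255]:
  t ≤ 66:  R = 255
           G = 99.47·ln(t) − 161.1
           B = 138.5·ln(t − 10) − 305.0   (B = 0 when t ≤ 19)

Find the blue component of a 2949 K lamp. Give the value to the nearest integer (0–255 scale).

t = 2949/100 = 29.49; the t ≤ 66 branch applies.
B = 138.5·ln(29.49 − 10) − 305.0 = 138.5·ln 19.49 − 305.0 = 138.5·2.9699 − 305.0 = 106.331.
Rounded: 106.

106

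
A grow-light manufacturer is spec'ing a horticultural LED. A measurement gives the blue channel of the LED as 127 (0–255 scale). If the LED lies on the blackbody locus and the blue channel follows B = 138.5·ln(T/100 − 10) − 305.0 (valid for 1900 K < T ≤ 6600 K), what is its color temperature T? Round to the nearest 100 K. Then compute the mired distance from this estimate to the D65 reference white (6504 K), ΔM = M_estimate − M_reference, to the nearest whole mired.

+149 mireds

ln(t − 10) = (127 + 305.0) / 138.5 = 3.1191.
t − 10 = e^3.1191 = 22.627, so t = 32.627.
T = 100·t = 3263 K → 3300 K to the nearest 100 K.
M_estimate = 10⁶/3300 = 303.03; M_reference = 10⁶/6504 = 153.75.
ΔM = 303.03 − 153.75 = 149.28 → +149 mireds.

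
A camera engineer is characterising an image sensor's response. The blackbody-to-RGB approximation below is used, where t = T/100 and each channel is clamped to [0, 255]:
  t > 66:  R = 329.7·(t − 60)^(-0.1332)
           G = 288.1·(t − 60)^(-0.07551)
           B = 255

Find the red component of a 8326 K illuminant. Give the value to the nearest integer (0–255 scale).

217

t = 8326/100 = 83.26; the t > 66 branch applies.
R = 329.7·(83.26 − 60)^(-0.1332) = 329.7·23.26^(-0.1332) = 329.7·0.65761 = 216.814.
Rounded: 217.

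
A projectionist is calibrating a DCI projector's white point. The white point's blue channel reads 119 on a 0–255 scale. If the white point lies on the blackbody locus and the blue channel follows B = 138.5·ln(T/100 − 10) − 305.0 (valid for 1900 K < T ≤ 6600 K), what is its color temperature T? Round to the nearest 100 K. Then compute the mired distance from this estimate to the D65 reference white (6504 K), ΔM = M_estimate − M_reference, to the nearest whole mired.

+169 mireds

ln(t − 10) = (119 + 305.0) / 138.5 = 3.0614.
t − 10 = e^3.0614 = 21.357, so t = 31.357.
T = 100·t = 3136 K → 3100 K to the nearest 100 K.
M_estimate = 10⁶/3100 = 322.58; M_reference = 10⁶/6504 = 153.75.
ΔM = 322.58 − 153.75 = 168.83 → +169 mireds.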